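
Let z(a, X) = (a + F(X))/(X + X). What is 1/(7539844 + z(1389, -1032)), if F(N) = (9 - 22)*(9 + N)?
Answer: 43/324212986 ≈ 1.3263e-7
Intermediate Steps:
F(N) = -117 - 13*N (F(N) = -13*(9 + N) = -117 - 13*N)
z(a, X) = (-117 + a - 13*X)/(2*X) (z(a, X) = (a + (-117 - 13*X))/(X + X) = (-117 + a - 13*X)/((2*X)) = (-117 + a - 13*X)*(1/(2*X)) = (-117 + a - 13*X)/(2*X))
1/(7539844 + z(1389, -1032)) = 1/(7539844 + (½)*(-117 + 1389 - 13*(-1032))/(-1032)) = 1/(7539844 + (½)*(-1/1032)*(-117 + 1389 + 13416)) = 1/(7539844 + (½)*(-1/1032)*14688) = 1/(7539844 - 306/43) = 1/(324212986/43) = 43/324212986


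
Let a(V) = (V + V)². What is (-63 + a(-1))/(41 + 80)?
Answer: -59/121 ≈ -0.48760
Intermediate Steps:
a(V) = 4*V² (a(V) = (2*V)² = 4*V²)
(-63 + a(-1))/(41 + 80) = (-63 + 4*(-1)²)/(41 + 80) = (-63 + 4*1)/121 = (-63 + 4)/121 = (1/121)*(-59) = -59/121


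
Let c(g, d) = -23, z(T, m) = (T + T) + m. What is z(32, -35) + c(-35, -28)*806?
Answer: -18509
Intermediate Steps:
z(T, m) = m + 2*T (z(T, m) = 2*T + m = m + 2*T)
z(32, -35) + c(-35, -28)*806 = (-35 + 2*32) - 23*806 = (-35 + 64) - 18538 = 29 - 18538 = -18509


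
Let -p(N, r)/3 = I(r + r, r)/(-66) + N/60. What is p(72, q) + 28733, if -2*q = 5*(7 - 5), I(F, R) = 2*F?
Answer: 1580067/55 ≈ 28729.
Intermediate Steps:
q = -5 (q = -5*(7 - 5)/2 = -5*2/2 = -½*10 = -5)
p(N, r) = -N/20 + 2*r/11 (p(N, r) = -3*((2*(r + r))/(-66) + N/60) = -3*((2*(2*r))*(-1/66) + N*(1/60)) = -3*((4*r)*(-1/66) + N/60) = -3*(-2*r/33 + N/60) = -N/20 + 2*r/11)
p(72, q) + 28733 = (-1/20*72 + (2/11)*(-5)) + 28733 = (-18/5 - 10/11) + 28733 = -248/55 + 28733 = 1580067/55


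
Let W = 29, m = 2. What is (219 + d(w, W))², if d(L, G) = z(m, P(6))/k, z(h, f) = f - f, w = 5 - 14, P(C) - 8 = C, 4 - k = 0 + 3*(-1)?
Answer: 47961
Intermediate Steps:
k = 7 (k = 4 - (0 + 3*(-1)) = 4 - (0 - 3) = 4 - 1*(-3) = 4 + 3 = 7)
P(C) = 8 + C
w = -9
z(h, f) = 0
d(L, G) = 0 (d(L, G) = 0/7 = 0*(⅐) = 0)
(219 + d(w, W))² = (219 + 0)² = 219² = 47961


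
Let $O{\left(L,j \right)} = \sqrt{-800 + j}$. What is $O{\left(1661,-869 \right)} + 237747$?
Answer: $237747 + i \sqrt{1669} \approx 2.3775 \cdot 10^{5} + 40.853 i$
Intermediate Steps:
$O{\left(1661,-869 \right)} + 237747 = \sqrt{-800 - 869} + 237747 = \sqrt{-1669} + 237747 = i \sqrt{1669} + 237747 = 237747 + i \sqrt{1669}$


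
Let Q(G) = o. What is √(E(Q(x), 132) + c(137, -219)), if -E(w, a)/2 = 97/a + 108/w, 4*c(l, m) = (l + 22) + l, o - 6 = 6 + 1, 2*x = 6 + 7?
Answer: 5*√1646502/858 ≈ 7.4776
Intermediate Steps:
x = 13/2 (x = (6 + 7)/2 = (½)*13 = 13/2 ≈ 6.5000)
o = 13 (o = 6 + (6 + 1) = 6 + 7 = 13)
c(l, m) = 11/2 + l/2 (c(l, m) = ((l + 22) + l)/4 = ((22 + l) + l)/4 = (22 + 2*l)/4 = 11/2 + l/2)
Q(G) = 13
E(w, a) = -216/w - 194/a (E(w, a) = -2*(97/a + 108/w) = -216/w - 194/a)
√(E(Q(x), 132) + c(137, -219)) = √((-216/13 - 194/132) + (11/2 + (½)*137)) = √((-216*1/13 - 194*1/132) + (11/2 + 137/2)) = √((-216/13 - 97/66) + 74) = √(-15517/858 + 74) = √(47975/858) = 5*√1646502/858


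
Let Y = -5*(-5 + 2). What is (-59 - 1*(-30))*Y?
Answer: -435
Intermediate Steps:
Y = 15 (Y = -5*(-3) = 15)
(-59 - 1*(-30))*Y = (-59 - 1*(-30))*15 = (-59 + 30)*15 = -29*15 = -435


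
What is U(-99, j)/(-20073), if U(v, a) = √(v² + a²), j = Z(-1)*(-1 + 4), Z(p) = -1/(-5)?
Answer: -√27226/33455 ≈ -0.0049321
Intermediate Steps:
Z(p) = ⅕ (Z(p) = -1*(-⅕) = ⅕)
j = ⅗ (j = (-1 + 4)/5 = (⅕)*3 = ⅗ ≈ 0.60000)
U(v, a) = √(a² + v²)
U(-99, j)/(-20073) = √((⅗)² + (-99)²)/(-20073) = √(9/25 + 9801)*(-1/20073) = √(245034/25)*(-1/20073) = (3*√27226/5)*(-1/20073) = -√27226/33455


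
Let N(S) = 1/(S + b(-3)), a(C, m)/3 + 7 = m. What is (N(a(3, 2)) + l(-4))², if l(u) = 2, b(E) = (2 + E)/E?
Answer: 7225/1936 ≈ 3.7319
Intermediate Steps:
b(E) = (2 + E)/E
a(C, m) = -21 + 3*m
N(S) = 1/(⅓ + S) (N(S) = 1/(S + (2 - 3)/(-3)) = 1/(S - ⅓*(-1)) = 1/(S + ⅓) = 1/(⅓ + S))
(N(a(3, 2)) + l(-4))² = (3/(1 + 3*(-21 + 3*2)) + 2)² = (3/(1 + 3*(-21 + 6)) + 2)² = (3/(1 + 3*(-15)) + 2)² = (3/(1 - 45) + 2)² = (3/(-44) + 2)² = (3*(-1/44) + 2)² = (-3/44 + 2)² = (85/44)² = 7225/1936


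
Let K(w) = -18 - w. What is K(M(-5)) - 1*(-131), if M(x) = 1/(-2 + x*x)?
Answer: 2598/23 ≈ 112.96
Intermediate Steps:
M(x) = 1/(-2 + x²)
K(M(-5)) - 1*(-131) = (-18 - 1/(-2 + (-5)²)) - 1*(-131) = (-18 - 1/(-2 + 25)) + 131 = (-18 - 1/23) + 131 = -415/23 + 131 = 2598/23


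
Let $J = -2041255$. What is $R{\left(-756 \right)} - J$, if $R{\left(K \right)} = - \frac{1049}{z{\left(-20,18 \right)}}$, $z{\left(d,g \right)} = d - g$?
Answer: $\frac{77568739}{38} \approx 2.0413 \cdot 10^{6}$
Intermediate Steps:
$R{\left(K \right)} = \frac{1049}{38}$ ($R{\left(K \right)} = - \frac{1049}{-20 - 18} = - \frac{1049}{-38} = \left(-1049\right) \left(- \frac{1}{38}\right) = \frac{1049}{38}$)
$R{\left(-756 \right)} - J = \frac{1049}{38} - -2041255 = \frac{1049}{38} + 2041255 = \frac{77568739}{38}$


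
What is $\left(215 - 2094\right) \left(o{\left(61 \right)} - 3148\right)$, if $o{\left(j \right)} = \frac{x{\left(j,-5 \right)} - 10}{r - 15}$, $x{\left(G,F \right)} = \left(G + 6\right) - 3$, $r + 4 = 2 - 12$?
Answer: $\frac{171639134}{29} \approx 5.9186 \cdot 10^{6}$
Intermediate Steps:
$r = -14$ ($r = -4 + \left(2 - 12\right) = -4 - 10 = -14$)
$x{\left(G,F \right)} = 3 + G$ ($x{\left(G,F \right)} = \left(6 + G\right) - 3 = 3 + G$)
$o{\left(j \right)} = \frac{7}{29} - \frac{j}{29}$ ($o{\left(j \right)} = \frac{\left(3 + j\right) - 10}{-14 - 15} = \frac{-7 + j}{-29} = \left(-7 + j\right) \left(- \frac{1}{29}\right) = \frac{7}{29} - \frac{j}{29}$)
$\left(215 - 2094\right) \left(o{\left(61 \right)} - 3148\right) = \left(215 - 2094\right) \left(\left(\frac{7}{29} - \frac{61}{29}\right) - 3148\right) = - 1879 \left(\left(\frac{7}{29} - \frac{61}{29}\right) - 3148\right) = - 1879 \left(- \frac{54}{29} - 3148\right) = \left(-1879\right) \left(- \frac{91346}{29}\right) = \frac{171639134}{29}$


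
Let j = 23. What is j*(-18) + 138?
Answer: -276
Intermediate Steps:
j*(-18) + 138 = 23*(-18) + 138 = -414 + 138 = -276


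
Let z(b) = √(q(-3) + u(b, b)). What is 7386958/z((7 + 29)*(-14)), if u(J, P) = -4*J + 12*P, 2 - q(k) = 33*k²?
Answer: -7386958*I*√4327/4327 ≈ -1.123e+5*I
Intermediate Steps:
q(k) = 2 - 33*k²
z(b) = √(-295 + 8*b) (z(b) = √((2 - 33*(-3)²) + (-4*b + 12*b)) = √((2 - 33*9) + 8*b) = √((2 - 297) + 8*b) = √(-295 + 8*b))
7386958/z((7 + 29)*(-14)) = 7386958/(√(-295 + 8*((7 + 29)*(-14)))) = 7386958/(√(-295 + 8*(36*(-14)))) = 7386958/(√(-295 + 8*(-504))) = 7386958/(√(-295 - 4032)) = 7386958/(√(-4327)) = 7386958/((I*√4327)) = 7386958*(-I*√4327/4327) = -7386958*I*√4327/4327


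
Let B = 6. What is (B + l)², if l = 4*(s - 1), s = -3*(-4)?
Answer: 2500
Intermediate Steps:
s = 12
l = 44 (l = 4*(12 - 1) = 4*11 = 44)
(B + l)² = (6 + 44)² = 50² = 2500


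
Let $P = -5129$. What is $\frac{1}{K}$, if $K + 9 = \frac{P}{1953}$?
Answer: $- \frac{1953}{22706} \approx -0.086012$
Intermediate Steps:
$K = - \frac{22706}{1953}$ ($K = -9 - \frac{5129}{1953} = - \frac{22706}{1953} \approx -11.626$)
$\frac{1}{K} = \frac{1}{- \frac{22706}{1953}} = - \frac{1953}{22706}$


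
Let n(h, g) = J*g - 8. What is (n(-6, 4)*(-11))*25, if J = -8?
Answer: 11000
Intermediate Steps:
n(h, g) = -8 - 8*g (n(h, g) = -8*g - 8 = -8 - 8*g)
(n(-6, 4)*(-11))*25 = ((-8 - 8*4)*(-11))*25 = ((-8 - 32)*(-11))*25 = -40*(-11)*25 = 440*25 = 11000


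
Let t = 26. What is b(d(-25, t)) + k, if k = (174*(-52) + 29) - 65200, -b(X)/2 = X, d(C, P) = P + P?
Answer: -74323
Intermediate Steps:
d(C, P) = 2*P
b(X) = -2*X
k = -74219 (k = (-9048 + 29) - 65200 = -9019 - 65200 = -74219)
b(d(-25, t)) + k = -4*26 - 74219 = -2*52 - 74219 = -104 - 74219 = -74323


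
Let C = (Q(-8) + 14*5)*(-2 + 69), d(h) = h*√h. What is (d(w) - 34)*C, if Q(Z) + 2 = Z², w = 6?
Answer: -300696 + 53064*√6 ≈ -1.7072e+5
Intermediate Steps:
d(h) = h^(3/2)
Q(Z) = -2 + Z²
C = 8844 (C = ((-2 + (-8)²) + 14*5)*(-2 + 69) = ((-2 + 64) + 70)*67 = (62 + 70)*67 = 132*67 = 8844)
(d(w) - 34)*C = (6^(3/2) - 34)*8844 = (6*√6 - 34)*8844 = (-34 + 6*√6)*8844 = -300696 + 53064*√6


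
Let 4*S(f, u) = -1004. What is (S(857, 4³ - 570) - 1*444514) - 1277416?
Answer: -1722181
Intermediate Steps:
S(f, u) = -251 (S(f, u) = (¼)*(-1004) = -251)
(S(857, 4³ - 570) - 1*444514) - 1277416 = (-251 - 1*444514) - 1277416 = (-251 - 444514) - 1277416 = -444765 - 1277416 = -1722181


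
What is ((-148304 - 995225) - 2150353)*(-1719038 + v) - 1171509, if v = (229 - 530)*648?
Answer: 6304772250343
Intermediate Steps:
v = -195048 (v = -301*648 = -195048)
((-148304 - 995225) - 2150353)*(-1719038 + v) - 1171509 = ((-148304 - 995225) - 2150353)*(-1719038 - 195048) - 1171509 = (-1143529 - 2150353)*(-1914086) - 1171509 = -3293882*(-1914086) - 1171509 = 6304773421852 - 1171509 = 6304772250343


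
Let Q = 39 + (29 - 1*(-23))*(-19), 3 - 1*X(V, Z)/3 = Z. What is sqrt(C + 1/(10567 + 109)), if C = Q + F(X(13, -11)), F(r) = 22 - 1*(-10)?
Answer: I*sqrt(26129219079)/5338 ≈ 30.282*I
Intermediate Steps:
X(V, Z) = 9 - 3*Z
Q = -949 (Q = 39 + (29 + 23)*(-19) = 39 + 52*(-19) = 39 - 988 = -949)
F(r) = 32 (F(r) = 22 + 10 = 32)
C = -917 (C = -949 + 32 = -917)
sqrt(C + 1/(10567 + 109)) = sqrt(-917 + 1/(10567 + 109)) = sqrt(-917 + 1/10676) = sqrt(-9789891/10676) = I*sqrt(26129219079)/5338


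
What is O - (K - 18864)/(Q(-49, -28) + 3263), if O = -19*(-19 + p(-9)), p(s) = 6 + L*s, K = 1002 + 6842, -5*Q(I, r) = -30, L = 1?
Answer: 1377462/3269 ≈ 421.37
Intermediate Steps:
Q(I, r) = 6 (Q(I, r) = -⅕*(-30) = 6)
K = 7844
p(s) = 6 + s (p(s) = 6 + 1*s = 6 + s)
O = 418 (O = -19*(-19 + (6 - 9)) = -19*(-19 - 3) = -19*(-22) = 418)
O - (K - 18864)/(Q(-49, -28) + 3263) = 418 - (7844 - 18864)/(6 + 3263) = 418 - (-11020)/3269 = 418 - 1*(-11020/3269) = 418 + 11020/3269 = 1377462/3269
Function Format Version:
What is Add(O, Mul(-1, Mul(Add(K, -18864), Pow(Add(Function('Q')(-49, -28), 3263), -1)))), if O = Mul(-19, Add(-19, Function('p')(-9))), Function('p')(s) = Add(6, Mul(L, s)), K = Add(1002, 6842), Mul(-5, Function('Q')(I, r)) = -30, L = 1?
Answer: Rational(1377462, 3269) ≈ 421.37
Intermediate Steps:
Function('Q')(I, r) = 6 (Function('Q')(I, r) = Mul(Rational(-1, 5), -30) = 6)
K = 7844
Function('p')(s) = Add(6, s) (Function('p')(s) = Add(6, Mul(1, s)) = Add(6, s))
O = 418 (O = Mul(-19, Add(-19, Add(6, -9))) = Mul(-19, Add(-19, -3)) = Mul(-19, -22) = 418)
Add(O, Mul(-1, Mul(Add(K, -18864), Pow(Add(Function('Q')(-49, -28), 3263), -1)))) = Add(418, Mul(-1, Mul(Add(7844, -18864), Pow(Add(6, 3263), -1)))) = Add(418, Mul(-1, Mul(-11020, Pow(3269, -1)))) = Add(418, Mul(-1, Mul(-11020, Rational(1, 3269)))) = Add(418, Mul(-1, Rational(-11020, 3269))) = Add(418, Rational(11020, 3269)) = Rational(1377462, 3269)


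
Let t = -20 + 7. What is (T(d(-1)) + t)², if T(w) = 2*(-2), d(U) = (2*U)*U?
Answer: 289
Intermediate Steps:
d(U) = 2*U²
t = -13
T(w) = -4
(T(d(-1)) + t)² = (-4 - 13)² = (-17)² = 289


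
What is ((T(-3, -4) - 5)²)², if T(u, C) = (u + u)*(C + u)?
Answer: 1874161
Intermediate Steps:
T(u, C) = 2*u*(C + u) (T(u, C) = (2*u)*(C + u) = 2*u*(C + u))
((T(-3, -4) - 5)²)² = ((2*(-3)*(-4 - 3) - 5)²)² = ((2*(-3)*(-7) - 5)²)² = ((42 - 5)²)² = (37²)² = 1369² = 1874161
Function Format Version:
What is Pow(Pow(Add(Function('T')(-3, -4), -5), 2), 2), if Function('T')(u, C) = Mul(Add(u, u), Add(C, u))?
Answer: 1874161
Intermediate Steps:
Function('T')(u, C) = Mul(2, u, Add(C, u)) (Function('T')(u, C) = Mul(Mul(2, u), Add(C, u)) = Mul(2, u, Add(C, u)))
Pow(Pow(Add(Function('T')(-3, -4), -5), 2), 2) = Pow(Pow(Add(Mul(2, -3, Add(-4, -3)), -5), 2), 2) = Pow(Pow(Add(Mul(2, -3, -7), -5), 2), 2) = Pow(Pow(Add(42, -5), 2), 2) = Pow(Pow(37, 2), 2) = Pow(1369, 2) = 1874161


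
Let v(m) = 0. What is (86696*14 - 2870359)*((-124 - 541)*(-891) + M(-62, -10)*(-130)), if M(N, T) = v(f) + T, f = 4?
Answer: -983722836225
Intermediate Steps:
M(N, T) = T (M(N, T) = 0 + T = T)
(86696*14 - 2870359)*((-124 - 541)*(-891) + M(-62, -10)*(-130)) = (86696*14 - 2870359)*((-124 - 541)*(-891) - 10*(-130)) = (1213744 - 2870359)*(-665*(-891) + 1300) = -1656615*(592515 + 1300) = -1656615*593815 = -983722836225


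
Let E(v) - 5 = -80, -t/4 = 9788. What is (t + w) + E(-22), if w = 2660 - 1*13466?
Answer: -50033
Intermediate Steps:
t = -39152 (t = -4*9788 = -39152)
E(v) = -75 (E(v) = 5 - 80 = -75)
w = -10806 (w = 2660 - 13466 = -10806)
(t + w) + E(-22) = (-39152 - 10806) - 75 = -49958 - 75 = -50033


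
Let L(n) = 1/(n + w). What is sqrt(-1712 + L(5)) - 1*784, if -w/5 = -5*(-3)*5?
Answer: -784 + I*sqrt(234373170)/370 ≈ -784.0 + 41.376*I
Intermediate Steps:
w = -375 (w = -5*(-5*(-3))*5 = -75*5 = -5*75 = -375)
L(n) = 1/(-375 + n) (L(n) = 1/(n - 375) = 1/(-375 + n))
sqrt(-1712 + L(5)) - 1*784 = sqrt(-1712 + 1/(-375 + 5)) - 1*784 = sqrt(-1712 + 1/(-370)) - 784 = sqrt(-1712 - 1/370) - 784 = sqrt(-633441/370) - 784 = I*sqrt(234373170)/370 - 784 = -784 + I*sqrt(234373170)/370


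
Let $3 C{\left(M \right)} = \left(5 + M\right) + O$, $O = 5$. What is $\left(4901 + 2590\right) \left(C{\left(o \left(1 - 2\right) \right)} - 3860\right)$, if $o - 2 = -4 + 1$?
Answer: $-28887793$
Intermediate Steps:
$o = -1$ ($o = 2 + \left(-4 + 1\right) = 2 - 3 = -1$)
$C{\left(M \right)} = \frac{10}{3} + \frac{M}{3}$ ($C{\left(M \right)} = \frac{\left(5 + M\right) + 5}{3} = \frac{10 + M}{3} = \frac{10}{3} + \frac{M}{3}$)
$\left(4901 + 2590\right) \left(C{\left(o \left(1 - 2\right) \right)} - 3860\right) = \left(4901 + 2590\right) \left(\left(\frac{10}{3} + \frac{\left(-1\right) \left(1 - 2\right)}{3}\right) - 3860\right) = 7491 \left(\left(\frac{10}{3} + \frac{\left(-1\right) \left(-1\right)}{3}\right) - 3860\right) = 7491 \left(\left(\frac{10}{3} + \frac{1}{3} \cdot 1\right) - 3860\right) = 7491 \left(\left(\frac{10}{3} + \frac{1}{3}\right) - 3860\right) = 7491 \left(\frac{11}{3} - 3860\right) = 7491 \left(- \frac{11569}{3}\right) = -28887793$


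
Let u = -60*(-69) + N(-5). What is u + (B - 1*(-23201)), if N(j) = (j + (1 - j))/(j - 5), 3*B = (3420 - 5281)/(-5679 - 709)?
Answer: 2619814343/95820 ≈ 27341.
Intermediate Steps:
B = 1861/19164 (B = ((3420 - 5281)/(-5679 - 709))/3 = (-1861/(-6388))/3 = (-1861*(-1/6388))/3 = (1/3)*(1861/6388) = 1861/19164 ≈ 0.097109)
N(j) = 1/(-5 + j)
u = 41399/10 (u = -60*(-69) + 1/(-5 - 5) = 4140 + 1/(-10) = 4140 - 1/10 = 41399/10 ≈ 4139.9)
u + (B - 1*(-23201)) = 41399/10 + (1861/19164 - 1*(-23201)) = 41399/10 + (1861/19164 + 23201) = 41399/10 + 444625825/19164 = 2619814343/95820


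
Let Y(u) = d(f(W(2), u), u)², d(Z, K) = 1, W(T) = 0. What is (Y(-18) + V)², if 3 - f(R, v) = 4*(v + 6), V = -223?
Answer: 49284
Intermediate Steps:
f(R, v) = -21 - 4*v (f(R, v) = 3 - 4*(v + 6) = 3 - 4*(6 + v) = 3 - (24 + 4*v) = 3 + (-24 - 4*v) = -21 - 4*v)
Y(u) = 1 (Y(u) = 1² = 1)
(Y(-18) + V)² = (1 - 223)² = (-222)² = 49284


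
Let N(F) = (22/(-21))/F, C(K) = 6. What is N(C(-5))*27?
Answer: -33/7 ≈ -4.7143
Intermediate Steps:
N(F) = -22/(21*F) (N(F) = (22*(-1/21))/F = -22/(21*F))
N(C(-5))*27 = -22/21/6*27 = -22/21*⅙*27 = -11/63*27 = -33/7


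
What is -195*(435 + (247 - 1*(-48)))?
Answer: -142350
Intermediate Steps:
-195*(435 + (247 - 1*(-48))) = -195*(435 + (247 + 48)) = -195*(435 + 295) = -195*730 = -142350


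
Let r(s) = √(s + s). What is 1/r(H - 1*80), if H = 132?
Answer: √26/52 ≈ 0.098058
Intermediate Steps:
r(s) = √2*√s (r(s) = √(2*s) = √2*√s)
1/r(H - 1*80) = 1/(√2*√(132 - 1*80)) = 1/(√2*√(132 - 80)) = 1/(√2*√52) = 1/(√2*(2*√13)) = 1/(2*√26) = √26/52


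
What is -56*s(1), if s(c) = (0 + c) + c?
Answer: -112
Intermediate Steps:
s(c) = 2*c (s(c) = c + c = 2*c)
-56*s(1) = -112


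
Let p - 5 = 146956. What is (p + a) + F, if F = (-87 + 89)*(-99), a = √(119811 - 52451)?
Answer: 146763 + 4*√4210 ≈ 1.4702e+5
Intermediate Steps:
p = 146961 (p = 5 + 146956 = 146961)
a = 4*√4210 (a = √67360 = 4*√4210 ≈ 259.54)
F = -198 (F = 2*(-99) = -198)
(p + a) + F = (146961 + 4*√4210) - 198 = 146763 + 4*√4210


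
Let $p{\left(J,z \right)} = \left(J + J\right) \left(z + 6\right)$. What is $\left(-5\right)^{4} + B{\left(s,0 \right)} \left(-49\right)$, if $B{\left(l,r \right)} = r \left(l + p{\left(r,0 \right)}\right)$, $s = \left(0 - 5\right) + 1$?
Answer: $625$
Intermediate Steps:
$p{\left(J,z \right)} = 2 J \left(6 + z\right)$
$s = -4$ ($s = -5 + 1 = -4$)
$B{\left(l,r \right)} = r \left(l + 12 r\right)$ ($B{\left(l,r \right)} = r \left(l + 2 r \left(6 + 0\right)\right) = r \left(l + 2 r 6\right) = r \left(l + 12 r\right)$)
$\left(-5\right)^{4} + B{\left(s,0 \right)} \left(-49\right) = \left(-5\right)^{4} + 0 \left(-4 + 12 \cdot 0\right) \left(-49\right) = 625 + 0 \left(-4 + 0\right) \left(-49\right) = 625 + 0 \left(-4\right) \left(-49\right) = 625 + 0 \left(-49\right) = 625 + 0 = 625$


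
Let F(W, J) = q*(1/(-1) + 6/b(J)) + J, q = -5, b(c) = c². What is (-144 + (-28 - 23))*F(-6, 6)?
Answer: -3965/2 ≈ -1982.5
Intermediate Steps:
F(W, J) = 5 + J - 30/J² (F(W, J) = -5*(1/(-1) + 6/(J²)) + J = -5*(1*(-1) + 6/J²) + J = -5*(-1 + 6/J²) + J = (5 - 30/J²) + J = 5 + J - 30/J²)
(-144 + (-28 - 23))*F(-6, 6) = (-144 + (-28 - 23))*(5 + 6 - 30/6²) = (-144 - 51)*(5 + 6 - 30*1/36) = -195*(5 + 6 - ⅚) = -195*61/6 = -3965/2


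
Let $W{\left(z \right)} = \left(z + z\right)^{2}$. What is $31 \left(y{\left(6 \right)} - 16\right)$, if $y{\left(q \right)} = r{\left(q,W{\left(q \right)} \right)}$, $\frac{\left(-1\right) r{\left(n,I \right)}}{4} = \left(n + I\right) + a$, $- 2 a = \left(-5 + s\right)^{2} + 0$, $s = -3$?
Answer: $-15128$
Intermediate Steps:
$W{\left(z \right)} = 4 z^{2}$ ($W{\left(z \right)} = \left(2 z\right)^{2} = 4 z^{2}$)
$a = -32$ ($a = - \frac{\left(-5 - 3\right)^{2} + 0}{2} = - \frac{\left(-8\right)^{2} + 0}{2} = - \frac{64 + 0}{2} = \left(- \frac{1}{2}\right) 64 = -32$)
$r{\left(n,I \right)} = 128 - 4 I - 4 n$ ($r{\left(n,I \right)} = - 4 \left(\left(n + I\right) - 32\right) = - 4 \left(\left(I + n\right) - 32\right) = - 4 \left(-32 + I + n\right) = 128 - 4 I - 4 n$)
$y{\left(q \right)} = 128 - 16 q^{2} - 4 q$ ($y{\left(q \right)} = 128 - 4 \cdot 4 q^{2} - 4 q = 128 - 16 q^{2} - 4 q$)
$31 \left(y{\left(6 \right)} - 16\right) = 31 \left(\left(128 - 16 \cdot 6^{2} - 24\right) - 16\right) = 31 \left(\left(128 - 576 - 24\right) - 16\right) = 31 \left(-472 - 16\right) = 31 \left(-488\right) = -15128$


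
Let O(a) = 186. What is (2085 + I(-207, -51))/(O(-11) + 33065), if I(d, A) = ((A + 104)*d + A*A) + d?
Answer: -6492/33251 ≈ -0.19524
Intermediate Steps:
I(d, A) = d + A**2 + d*(104 + A) (I(d, A) = ((104 + A)*d + A**2) + d = (d*(104 + A) + A**2) + d = (A**2 + d*(104 + A)) + d = d + A**2 + d*(104 + A))
(2085 + I(-207, -51))/(O(-11) + 33065) = (2085 + ((-51)**2 + 105*(-207) - 51*(-207)))/(186 + 33065) = (2085 + (2601 - 21735 + 10557))/33251 = (2085 - 8577)*(1/33251) = -6492*1/33251 = -6492/33251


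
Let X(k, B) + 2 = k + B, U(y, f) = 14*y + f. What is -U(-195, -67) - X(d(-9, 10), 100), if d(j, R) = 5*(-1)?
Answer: 2704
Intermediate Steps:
U(y, f) = f + 14*y
d(j, R) = -5
X(k, B) = -2 + B + k (X(k, B) = -2 + (k + B) = -2 + (B + k) = -2 + B + k)
-U(-195, -67) - X(d(-9, 10), 100) = -(-67 + 14*(-195)) - (-2 + 100 - 5) = -(-67 - 2730) - 1*93 = -1*(-2797) - 93 = 2797 - 93 = 2704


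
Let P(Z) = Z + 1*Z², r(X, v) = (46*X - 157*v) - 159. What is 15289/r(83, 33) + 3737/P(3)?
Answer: 2752123/9132 ≈ 301.37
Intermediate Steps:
r(X, v) = -159 - 157*v + 46*X (r(X, v) = (-157*v + 46*X) - 159 = -159 - 157*v + 46*X)
P(Z) = Z + Z²
15289/r(83, 33) + 3737/P(3) = 15289/(-159 - 157*33 + 46*83) + 3737/((3*(1 + 3))) = 15289/(-159 - 5181 + 3818) + 3737/((3*4)) = 15289/(-1522) + 3737/12 = 15289*(-1/1522) + 3737*(1/12) = -15289/1522 + 3737/12 = 2752123/9132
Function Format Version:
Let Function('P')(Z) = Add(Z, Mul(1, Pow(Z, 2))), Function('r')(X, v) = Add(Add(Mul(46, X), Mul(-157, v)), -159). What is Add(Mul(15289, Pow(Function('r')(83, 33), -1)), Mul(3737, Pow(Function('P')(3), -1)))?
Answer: Rational(2752123, 9132) ≈ 301.37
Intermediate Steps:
Function('r')(X, v) = Add(-159, Mul(-157, v), Mul(46, X)) (Function('r')(X, v) = Add(Add(Mul(-157, v), Mul(46, X)), -159) = Add(-159, Mul(-157, v), Mul(46, X)))
Function('P')(Z) = Add(Z, Pow(Z, 2))
Add(Mul(15289, Pow(Function('r')(83, 33), -1)), Mul(3737, Pow(Function('P')(3), -1))) = Add(Mul(15289, Pow(Add(-159, Mul(-157, 33), Mul(46, 83)), -1)), Mul(3737, Pow(Mul(3, Add(1, 3)), -1))) = Add(Mul(15289, Pow(Add(-159, -5181, 3818), -1)), Mul(3737, Pow(Mul(3, 4), -1))) = Add(Mul(15289, Pow(-1522, -1)), Mul(3737, Pow(12, -1))) = Add(Mul(15289, Rational(-1, 1522)), Mul(3737, Rational(1, 12))) = Add(Rational(-15289, 1522), Rational(3737, 12)) = Rational(2752123, 9132)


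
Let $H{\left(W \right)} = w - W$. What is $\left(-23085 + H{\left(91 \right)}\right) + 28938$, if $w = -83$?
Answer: $5679$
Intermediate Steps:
$H{\left(W \right)} = -83 - W$
$\left(-23085 + H{\left(91 \right)}\right) + 28938 = \left(-23085 - 174\right) + 28938 = -23259 + 28938 = 5679$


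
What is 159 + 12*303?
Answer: 3795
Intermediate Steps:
159 + 12*303 = 159 + 3636 = 3795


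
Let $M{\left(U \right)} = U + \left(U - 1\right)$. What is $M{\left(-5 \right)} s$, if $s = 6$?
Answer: $-66$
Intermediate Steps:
$M{\left(U \right)} = -1 + 2 U$ ($M{\left(U \right)} = U + \left(-1 + U\right) = -1 + 2 U$)
$M{\left(-5 \right)} s = \left(-1 + 2 \left(-5\right)\right) 6 = \left(-1 - 10\right) 6 = \left(-11\right) 6 = -66$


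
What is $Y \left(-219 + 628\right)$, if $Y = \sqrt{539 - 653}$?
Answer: $409 i \sqrt{114} \approx 4366.9 i$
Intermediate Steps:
$Y = i \sqrt{114}$ ($Y = \sqrt{-114} = i \sqrt{114} \approx 10.677 i$)
$Y \left(-219 + 628\right) = i \sqrt{114} \left(-219 + 628\right) = i \sqrt{114} \cdot 409 = 409 i \sqrt{114}$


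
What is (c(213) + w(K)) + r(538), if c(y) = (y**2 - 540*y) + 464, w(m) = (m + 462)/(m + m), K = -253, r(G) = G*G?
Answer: 10131803/46 ≈ 2.2026e+5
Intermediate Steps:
r(G) = G**2
w(m) = (462 + m)/(2*m) (w(m) = (462 + m)/((2*m)) = (462 + m)*(1/(2*m)) = (462 + m)/(2*m))
c(y) = 464 + y**2 - 540*y
(c(213) + w(K)) + r(538) = ((464 + 213**2 - 540*213) + (1/2)*(462 - 253)/(-253)) + 538**2 = ((464 + 45369 - 115020) + (1/2)*(-1/253)*209) + 289444 = (-69187 - 19/46) + 289444 = -3182621/46 + 289444 = 10131803/46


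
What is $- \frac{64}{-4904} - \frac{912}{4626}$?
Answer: $- \frac{87008}{472623} \approx -0.1841$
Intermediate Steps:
$- \frac{64}{-4904} - \frac{912}{4626} = \left(-64\right) \left(- \frac{1}{4904}\right) - \frac{152}{771} = \frac{8}{613} - \frac{152}{771} = - \frac{87008}{472623}$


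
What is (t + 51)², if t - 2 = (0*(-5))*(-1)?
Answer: 2809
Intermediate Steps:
t = 2 (t = 2 + (0*(-5))*(-1) = 2 + 0*(-1) = 2 + 0 = 2)
(t + 51)² = (2 + 51)² = 53² = 2809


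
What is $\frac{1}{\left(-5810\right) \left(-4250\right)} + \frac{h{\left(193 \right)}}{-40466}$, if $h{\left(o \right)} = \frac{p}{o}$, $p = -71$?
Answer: $\frac{880488719}{96423447032500} \approx 9.1315 \cdot 10^{-6}$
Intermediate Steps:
$h{\left(o \right)} = - \frac{71}{o}$
$\frac{1}{\left(-5810\right) \left(-4250\right)} + \frac{h{\left(193 \right)}}{-40466} = \frac{1}{\left(-5810\right) \left(-4250\right)} + \frac{\left(-71\right) \frac{1}{193}}{-40466} = \left(- \frac{1}{5810}\right) \left(- \frac{1}{4250}\right) + \left(-71\right) \frac{1}{193} \left(- \frac{1}{40466}\right) = \frac{1}{24692500} - - \frac{71}{7809938} = \frac{1}{24692500} + \frac{71}{7809938} = \frac{880488719}{96423447032500}$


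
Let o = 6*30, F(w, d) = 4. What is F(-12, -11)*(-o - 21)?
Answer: -804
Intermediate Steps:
o = 180
F(-12, -11)*(-o - 21) = 4*(-1*180 - 21) = 4*(-180 - 21) = 4*(-201) = -804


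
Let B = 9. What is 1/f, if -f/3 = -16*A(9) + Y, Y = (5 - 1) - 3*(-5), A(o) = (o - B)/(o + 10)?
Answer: -1/57 ≈ -0.017544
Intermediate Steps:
A(o) = (-9 + o)/(10 + o) (A(o) = (o - 1*9)/(o + 10) = (o - 9)/(10 + o) = (-9 + o)/(10 + o))
Y = 19 (Y = 4 + 15 = 19)
f = -57 (f = -3*(-16*(-9 + 9)/(10 + 9) + 19) = -3*(-16*0/19 + 19) = -3*(-16*0 + 19) = -3*(0 + 19) = -3*19 = -57)
1/f = 1/(-57) = -1/57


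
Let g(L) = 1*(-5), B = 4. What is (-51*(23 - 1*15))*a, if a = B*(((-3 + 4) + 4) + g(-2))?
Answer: 0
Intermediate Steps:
g(L) = -5
a = 0 (a = 4*(((-3 + 4) + 4) - 5) = 4*((1 + 4) - 5) = 4*(5 - 5) = 4*0 = 0)
(-51*(23 - 1*15))*a = -51*(23 - 1*15)*0 = -51*(23 - 15)*0 = -51*8*0 = -408*0 = 0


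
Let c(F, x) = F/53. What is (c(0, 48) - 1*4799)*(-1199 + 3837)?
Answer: -12659762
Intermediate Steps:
c(F, x) = F/53 (c(F, x) = F*(1/53) = F/53)
(c(0, 48) - 1*4799)*(-1199 + 3837) = ((1/53)*0 - 1*4799)*(-1199 + 3837) = (0 - 4799)*2638 = -4799*2638 = -12659762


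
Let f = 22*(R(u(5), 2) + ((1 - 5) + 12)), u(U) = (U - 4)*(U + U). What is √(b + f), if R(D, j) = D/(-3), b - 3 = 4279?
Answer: √39462/3 ≈ 66.217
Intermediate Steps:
b = 4282 (b = 3 + 4279 = 4282)
u(U) = 2*U*(-4 + U) (u(U) = (-4 + U)*(2*U) = 2*U*(-4 + U))
R(D, j) = -D/3 (R(D, j) = D*(-⅓) = -D/3)
f = 308/3 (f = 22*(-2*5*(-4 + 5)/3 + ((1 - 5) + 12)) = 22*(-2*5/3 + (-4 + 12)) = 22*(-⅓*10 + 8) = 22*(-10/3 + 8) = 22*(14/3) = 308/3 ≈ 102.67)
√(b + f) = √(4282 + 308/3) = √(13154/3) = √39462/3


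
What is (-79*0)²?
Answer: 0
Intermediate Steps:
(-79*0)² = 0² = 0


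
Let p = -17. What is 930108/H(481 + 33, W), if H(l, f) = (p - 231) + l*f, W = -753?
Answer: -465054/193645 ≈ -2.4016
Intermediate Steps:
H(l, f) = -248 + f*l (H(l, f) = (-17 - 231) + l*f = -248 + f*l)
930108/H(481 + 33, W) = 930108/(-248 - 753*(481 + 33)) = 930108/(-248 - 753*514) = 930108/(-248 - 387042) = 930108/(-387290) = 930108*(-1/387290) = -465054/193645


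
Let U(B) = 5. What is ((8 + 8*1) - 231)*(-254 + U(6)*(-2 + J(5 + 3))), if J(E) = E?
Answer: 48160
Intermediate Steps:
((8 + 8*1) - 231)*(-254 + U(6)*(-2 + J(5 + 3))) = ((8 + 8*1) - 231)*(-254 + 5*(-2 + (5 + 3))) = ((8 + 8) - 231)*(-254 + 5*(-2 + 8)) = (16 - 231)*(-254 + 5*6) = -215*(-254 + 30) = -215*(-224) = 48160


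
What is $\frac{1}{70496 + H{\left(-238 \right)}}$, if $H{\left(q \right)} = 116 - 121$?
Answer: $\frac{1}{70491} \approx 1.4186 \cdot 10^{-5}$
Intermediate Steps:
$H{\left(q \right)} = -5$
$\frac{1}{70496 + H{\left(-238 \right)}} = \frac{1}{70496 - 5} = \frac{1}{70491}$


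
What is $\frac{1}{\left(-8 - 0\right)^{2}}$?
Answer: $\frac{1}{64} \approx 0.015625$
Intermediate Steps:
$\frac{1}{\left(-8 - 0\right)^{2}} = \frac{1}{\left(-8 + 0\right)^{2}} = \frac{1}{\left(-8\right)^{2}} = \frac{1}{64}$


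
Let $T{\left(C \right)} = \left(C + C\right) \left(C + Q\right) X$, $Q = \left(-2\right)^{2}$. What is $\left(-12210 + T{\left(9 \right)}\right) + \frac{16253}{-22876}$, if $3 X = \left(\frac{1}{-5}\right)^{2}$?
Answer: $- \frac{6981520997}{571900} \approx -12208.0$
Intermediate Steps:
$Q = 4$
$X = \frac{1}{75}$ ($X = \frac{\left(\frac{1}{-5}\right)^{2}}{3} = \frac{\left(- \frac{1}{5}\right)^{2}}{3} = \frac{1}{3} \cdot \frac{1}{25} = \frac{1}{75} \approx 0.013333$)
$T{\left(C \right)} = \frac{2 C \left(4 + C\right)}{75}$ ($T{\left(C \right)} = \left(C + C\right) \left(C + 4\right) \frac{1}{75} = 2 C \left(4 + C\right) \frac{1}{75} = \frac{2 C \left(4 + C\right)}{75}$)
$\left(-12210 + T{\left(9 \right)}\right) + \frac{16253}{-22876} = \left(-12210 + \frac{2}{75} \cdot 9 \left(4 + 9\right)\right) + \frac{16253}{-22876} = \left(-12210 + \frac{2}{75} \cdot 9 \cdot 13\right) + 16253 \left(- \frac{1}{22876}\right) = \left(-12210 + \frac{78}{25}\right) - \frac{16253}{22876} = - \frac{305172}{25} - \frac{16253}{22876} = - \frac{6981520997}{571900}$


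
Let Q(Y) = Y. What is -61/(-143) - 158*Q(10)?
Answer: -225879/143 ≈ -1579.6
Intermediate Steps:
-61/(-143) - 158*Q(10) = -61/(-143) - 158*10 = -61*(-1/143) - 1580 = 61/143 - 1580 = -225879/143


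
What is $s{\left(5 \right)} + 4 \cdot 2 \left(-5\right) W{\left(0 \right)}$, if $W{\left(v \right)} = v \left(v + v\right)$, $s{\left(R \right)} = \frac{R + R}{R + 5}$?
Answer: $1$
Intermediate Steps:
$s{\left(R \right)} = \frac{2 R}{5 + R}$
$W{\left(v \right)} = 2 v^{2}$ ($W{\left(v \right)} = v 2 v = 2 v^{2}$)
$s{\left(5 \right)} + 4 \cdot 2 \left(-5\right) W{\left(0 \right)} = 2 \cdot 5 \frac{1}{5 + 5} + 4 \cdot 2 \left(-5\right) 2 \cdot 0^{2} = 2 \cdot 5 \cdot \frac{1}{10} + 8 \left(-5\right) 2 \cdot 0 = 2 \cdot 5 \cdot \frac{1}{10} - 0 = 1 + 0 = 1$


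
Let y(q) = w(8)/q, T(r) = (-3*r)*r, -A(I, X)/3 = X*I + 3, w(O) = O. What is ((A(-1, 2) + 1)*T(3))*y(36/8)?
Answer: 96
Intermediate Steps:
A(I, X) = -9 - 3*I*X (A(I, X) = -3*(X*I + 3) = -3*(I*X + 3) = -3*(3 + I*X) = -9 - 3*I*X)
T(r) = -3*r²
y(q) = 8/q
((A(-1, 2) + 1)*T(3))*y(36/8) = (((-9 - 3*(-1)*2) + 1)*(-3*3²))*(8/((36/8))) = (((-9 + 6) + 1)*(-3*9))*(8/((36*(⅛)))) = ((-3 + 1)*(-27))*(8/(9/2)) = (-2*(-27))*(8*(2/9)) = 54*(16/9) = 96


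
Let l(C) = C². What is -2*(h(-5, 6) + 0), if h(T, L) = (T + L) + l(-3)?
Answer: -20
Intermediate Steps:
h(T, L) = 9 + L + T (h(T, L) = (T + L) + (-3)² = (L + T) + 9 = 9 + L + T)
-2*(h(-5, 6) + 0) = -2*((9 + 6 - 5) + 0) = -2*(10 + 0) = -2*10 = -20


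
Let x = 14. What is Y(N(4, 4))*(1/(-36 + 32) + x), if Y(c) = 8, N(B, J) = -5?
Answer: 110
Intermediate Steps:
Y(N(4, 4))*(1/(-36 + 32) + x) = 8*(1/(-36 + 32) + 14) = 8*(1/(-4) + 14) = 8*(-¼ + 14) = 8*(55/4) = 110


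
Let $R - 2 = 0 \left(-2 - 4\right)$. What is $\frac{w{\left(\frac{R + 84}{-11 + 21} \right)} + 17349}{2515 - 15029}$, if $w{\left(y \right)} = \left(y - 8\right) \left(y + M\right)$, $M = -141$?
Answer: $- \frac{431739}{312850} \approx -1.38$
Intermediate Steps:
$R = 2$ ($R = 2 + 0 \left(-2 - 4\right) = 2 + 0 \left(-6\right) = 2 + 0 = 2$)
$w{\left(y \right)} = \left(-141 + y\right) \left(-8 + y\right)$ ($w{\left(y \right)} = \left(y - 8\right) \left(y - 141\right) = \left(-8 + y\right) \left(-141 + y\right) = \left(-141 + y\right) \left(-8 + y\right)$)
$\frac{w{\left(\frac{R + 84}{-11 + 21} \right)} + 17349}{2515 - 15029} = \frac{\left(1128 + \left(\frac{2 + 84}{-11 + 21}\right)^{2} - 149 \frac{2 + 84}{-11 + 21}\right) + 17349}{2515 - 15029} = \frac{\left(1128 + \left(\frac{86}{10}\right)^{2} - 149 \cdot \frac{86}{10}\right) + 17349}{-12514} = \left(\left(1128 + \left(86 \cdot \frac{1}{10}\right)^{2} - 149 \cdot 86 \cdot \frac{1}{10}\right) + 17349\right) \left(- \frac{1}{12514}\right) = \left(\left(1128 + \left(\frac{43}{5}\right)^{2} - \frac{6407}{5}\right) + 17349\right) \left(- \frac{1}{12514}\right) = \left(\left(1128 + \frac{1849}{25} - \frac{6407}{5}\right) + 17349\right) \left(- \frac{1}{12514}\right) = \left(- \frac{1986}{25} + 17349\right) \left(- \frac{1}{12514}\right) = \frac{431739}{25} \left(- \frac{1}{12514}\right) = - \frac{431739}{312850}$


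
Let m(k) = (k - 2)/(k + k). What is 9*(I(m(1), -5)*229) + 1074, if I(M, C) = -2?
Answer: -3048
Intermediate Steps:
m(k) = (-2 + k)/(2*k) (m(k) = (-2 + k)/((2*k)) = (-2 + k)*(1/(2*k)) = (-2 + k)/(2*k))
9*(I(m(1), -5)*229) + 1074 = 9*(-2*229) + 1074 = 9*(-458) + 1074 = -4122 + 1074 = -3048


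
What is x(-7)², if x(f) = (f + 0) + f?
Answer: 196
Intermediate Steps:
x(f) = 2*f (x(f) = f + f = 2*f)
x(-7)² = (2*(-7))² = (-14)² = 196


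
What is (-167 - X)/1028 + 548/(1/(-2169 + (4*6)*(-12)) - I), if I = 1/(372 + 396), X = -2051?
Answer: -88584210987/276275 ≈ -3.2064e+5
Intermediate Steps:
I = 1/768 ≈ 0.0013021
(-167 - X)/1028 + 548/(1/(-2169 + (4*6)*(-12)) - I) = (-167 - 1*(-2051))/1028 + 548/(1/(-2169 + (4*6)*(-12)) - 1*1/768) = (-167 + 2051)*(1/1028) + 548/(1/(-2169 + 24*(-12)) - 1/768) = 1884*(1/1028) + 548/(1/(-2169 - 288) - 1/768) = 471/257 + 548/(1/(-2457) - 1/768) = 471/257 + 548/(-1/2457 - 1/768) = 471/257 + 548/(-1075/628992) = 471/257 + 548*(-628992/1075) = 471/257 - 344687616/1075 = -88584210987/276275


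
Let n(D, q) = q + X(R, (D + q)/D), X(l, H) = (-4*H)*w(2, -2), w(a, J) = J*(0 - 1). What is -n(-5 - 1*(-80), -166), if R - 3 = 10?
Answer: 11722/75 ≈ 156.29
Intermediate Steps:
w(a, J) = -J (w(a, J) = J*(-1) = -J)
R = 13 (R = 3 + 10 = 13)
X(l, H) = -8*H (X(l, H) = (-4*H)*(-1*(-2)) = -4*H*2 = -8*H)
n(D, q) = q - 8*(D + q)/D
-n(-5 - 1*(-80), -166) = -(-8 - 166 - 8*(-166)/(-5 - 1*(-80))) = -(-8 - 166 - 8*(-166)/(-5 + 80)) = -(-8 - 166 - 8*(-166)/75) = -(-8 - 166 - 8*(-166)*1/75) = -(-8 - 166 + 1328/75) = -1*(-11722/75) = 11722/75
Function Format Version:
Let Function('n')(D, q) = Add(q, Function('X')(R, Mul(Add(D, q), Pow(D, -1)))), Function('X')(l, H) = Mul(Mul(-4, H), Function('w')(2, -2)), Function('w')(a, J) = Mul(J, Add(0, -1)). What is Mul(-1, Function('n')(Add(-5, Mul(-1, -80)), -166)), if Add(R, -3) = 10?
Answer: Rational(11722, 75) ≈ 156.29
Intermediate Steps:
Function('w')(a, J) = Mul(-1, J) (Function('w')(a, J) = Mul(J, -1) = Mul(-1, J))
R = 13 (R = Add(3, 10) = 13)
Function('X')(l, H) = Mul(-8, H) (Function('X')(l, H) = Mul(Mul(-4, H), Mul(-1, -2)) = Mul(Mul(-4, H), 2) = Mul(-8, H))
Function('n')(D, q) = Add(q, Mul(-8, Pow(D, -1), Add(D, q))) (Function('n')(D, q) = Add(q, Mul(-8, Mul(Add(D, q), Pow(D, -1)))) = Add(q, Mul(-8, Mul(Pow(D, -1), Add(D, q)))) = Add(q, Mul(-8, Pow(D, -1), Add(D, q))))
Mul(-1, Function('n')(Add(-5, Mul(-1, -80)), -166)) = Mul(-1, Add(-8, -166, Mul(-8, -166, Pow(Add(-5, Mul(-1, -80)), -1)))) = Mul(-1, Add(-8, -166, Mul(-8, -166, Pow(Add(-5, 80), -1)))) = Mul(-1, Add(-8, -166, Mul(-8, -166, Pow(75, -1)))) = Mul(-1, Add(-8, -166, Mul(-8, -166, Rational(1, 75)))) = Mul(-1, Add(-8, -166, Rational(1328, 75))) = Mul(-1, Rational(-11722, 75)) = Rational(11722, 75)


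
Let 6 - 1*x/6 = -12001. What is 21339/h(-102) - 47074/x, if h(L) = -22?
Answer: -769169933/792462 ≈ -970.61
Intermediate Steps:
x = 72042 (x = 36 - 6*(-12001) = 36 + 72006 = 72042)
21339/h(-102) - 47074/x = 21339/(-22) - 47074/72042 = 21339*(-1/22) - 47074*1/72042 = -21339/22 - 23537/36021 = -769169933/792462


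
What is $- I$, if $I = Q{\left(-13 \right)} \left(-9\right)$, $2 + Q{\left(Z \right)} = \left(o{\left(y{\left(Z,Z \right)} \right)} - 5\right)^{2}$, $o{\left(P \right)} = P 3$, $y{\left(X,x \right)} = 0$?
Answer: $207$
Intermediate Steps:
$o{\left(P \right)} = 3 P$
$Q{\left(Z \right)} = 23$ ($Q{\left(Z \right)} = -2 + \left(3 \cdot 0 - 5\right)^{2} = -2 + \left(0 - 5\right)^{2} = -2 + \left(-5\right)^{2} = -2 + 25 = 23$)
$I = -207$ ($I = 23 \left(-9\right) = -207$)
$- I = \left(-1\right) \left(-207\right) = 207$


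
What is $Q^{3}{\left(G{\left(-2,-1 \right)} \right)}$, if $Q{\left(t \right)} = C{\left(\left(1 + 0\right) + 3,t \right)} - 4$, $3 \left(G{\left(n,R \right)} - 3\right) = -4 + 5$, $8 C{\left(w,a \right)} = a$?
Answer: $- \frac{79507}{1728} \approx -46.011$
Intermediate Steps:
$C{\left(w,a \right)} = \frac{a}{8}$
$G{\left(n,R \right)} = \frac{10}{3}$ ($G{\left(n,R \right)} = 3 + \frac{-4 + 5}{3} = 3 + \frac{1}{3} \cdot 1 = 3 + \frac{1}{3} = \frac{10}{3}$)
$Q{\left(t \right)} = -4 + \frac{t}{8}$ ($Q{\left(t \right)} = \frac{t}{8} - 4 = -4 + \frac{t}{8}$)
$Q^{3}{\left(G{\left(-2,-1 \right)} \right)} = \left(-4 + \frac{1}{8} \cdot \frac{10}{3}\right)^{3} = \left(-4 + \frac{5}{12}\right)^{3} = \left(- \frac{43}{12}\right)^{3} = - \frac{79507}{1728}$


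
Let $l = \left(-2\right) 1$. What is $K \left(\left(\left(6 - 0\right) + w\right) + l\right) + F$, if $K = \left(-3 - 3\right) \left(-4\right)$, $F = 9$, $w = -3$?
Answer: $33$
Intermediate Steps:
$l = -2$
$K = 24$ ($K = \left(-6\right) \left(-4\right) = 24$)
$K \left(\left(\left(6 - 0\right) + w\right) + l\right) + F = 24 \left(\left(\left(6 - 0\right) - 3\right) - 2\right) + 9 = 24 \left(\left(\left(6 + 0\right) - 3\right) - 2\right) + 9 = 24 \left(\left(6 - 3\right) - 2\right) + 9 = 24 \left(3 - 2\right) + 9 = 24 \cdot 1 + 9 = 24 + 9 = 33$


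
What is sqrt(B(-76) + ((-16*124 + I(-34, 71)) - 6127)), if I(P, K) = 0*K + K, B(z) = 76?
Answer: 2*I*sqrt(1991) ≈ 89.241*I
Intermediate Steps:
I(P, K) = K (I(P, K) = 0 + K = K)
sqrt(B(-76) + ((-16*124 + I(-34, 71)) - 6127)) = sqrt(76 + ((-16*124 + 71) - 6127)) = sqrt(76 + ((-1984 + 71) - 6127)) = sqrt(76 + (-1913 - 6127)) = sqrt(76 - 8040) = sqrt(-7964) = 2*I*sqrt(1991)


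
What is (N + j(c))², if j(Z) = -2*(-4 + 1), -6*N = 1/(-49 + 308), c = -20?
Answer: 86918329/2414916 ≈ 35.992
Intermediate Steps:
N = -1/1554 (N = -1/(6*(-49 + 308)) = -⅙/259 = -⅙*1/259 = -1/1554 ≈ -0.00064350)
j(Z) = 6 (j(Z) = -2*(-3) = 6)
(N + j(c))² = (-1/1554 + 6)² = (9323/1554)² = 86918329/2414916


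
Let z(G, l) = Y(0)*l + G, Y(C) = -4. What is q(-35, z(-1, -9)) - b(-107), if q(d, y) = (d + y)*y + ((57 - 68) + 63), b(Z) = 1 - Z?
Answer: -56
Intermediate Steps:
z(G, l) = G - 4*l (z(G, l) = -4*l + G = G - 4*l)
q(d, y) = 52 + y*(d + y) (q(d, y) = y*(d + y) + (-11 + 63) = y*(d + y) + 52 = 52 + y*(d + y))
q(-35, z(-1, -9)) - b(-107) = (52 + (-1 - 4*(-9))² - 35*(-1 - 4*(-9))) - (1 - 1*(-107)) = (52 + (-1 + 36)² - 35*(-1 + 36)) - (1 + 107) = (52 + 35² - 35*35) - 1*108 = (52 + 1225 - 1225) - 108 = 52 - 108 = -56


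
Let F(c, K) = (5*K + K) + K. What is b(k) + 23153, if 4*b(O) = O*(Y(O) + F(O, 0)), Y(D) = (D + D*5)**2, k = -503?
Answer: -1145348590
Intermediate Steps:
F(c, K) = 7*K (F(c, K) = 6*K + K = 7*K)
Y(D) = 36*D**2 (Y(D) = (D + 5*D)**2 = (6*D)**2 = 36*D**2)
b(O) = 9*O**3 (b(O) = (O*(36*O**2 + 7*0))/4 = (O*(36*O**2 + 0))/4 = (O*(36*O**2))/4 = (36*O**3)/4 = 9*O**3)
b(k) + 23153 = 9*(-503)**3 + 23153 = 9*(-127263527) + 23153 = -1145371743 + 23153 = -1145348590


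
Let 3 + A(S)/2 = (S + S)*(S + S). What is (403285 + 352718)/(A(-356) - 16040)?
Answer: 252001/332614 ≈ 0.75764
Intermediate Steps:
A(S) = -6 + 8*S² (A(S) = -6 + 2*((S + S)*(S + S)) = -6 + 2*((2*S)*(2*S)) = -6 + 2*(4*S²) = -6 + 8*S²)
(403285 + 352718)/(A(-356) - 16040) = (403285 + 352718)/((-6 + 8*(-356)²) - 16040) = 756003/((-6 + 8*126736) - 16040) = 756003/((-6 + 1013888) - 16040) = 756003/(1013882 - 16040) = 756003/997842 = 756003*(1/997842) = 252001/332614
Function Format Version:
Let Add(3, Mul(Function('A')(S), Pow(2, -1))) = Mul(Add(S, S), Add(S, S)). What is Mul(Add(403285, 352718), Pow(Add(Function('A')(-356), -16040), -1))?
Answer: Rational(252001, 332614) ≈ 0.75764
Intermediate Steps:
Function('A')(S) = Add(-6, Mul(8, Pow(S, 2))) (Function('A')(S) = Add(-6, Mul(2, Mul(Add(S, S), Add(S, S)))) = Add(-6, Mul(2, Mul(Mul(2, S), Mul(2, S)))) = Add(-6, Mul(2, Mul(4, Pow(S, 2)))) = Add(-6, Mul(8, Pow(S, 2))))
Mul(Add(403285, 352718), Pow(Add(Function('A')(-356), -16040), -1)) = Mul(Add(403285, 352718), Pow(Add(Add(-6, Mul(8, Pow(-356, 2))), -16040), -1)) = Mul(756003, Pow(Add(Add(-6, Mul(8, 126736)), -16040), -1)) = Mul(756003, Pow(Add(Add(-6, 1013888), -16040), -1)) = Mul(756003, Pow(Add(1013882, -16040), -1)) = Mul(756003, Pow(997842, -1)) = Mul(756003, Rational(1, 997842)) = Rational(252001, 332614)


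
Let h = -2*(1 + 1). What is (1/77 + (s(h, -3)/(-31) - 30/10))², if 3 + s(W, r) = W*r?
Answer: 61199329/5697769 ≈ 10.741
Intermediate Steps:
h = -4 (h = -2*2 = -4)
s(W, r) = -3 + W*r
(1/77 + (s(h, -3)/(-31) - 30/10))² = (1/77 + ((-3 - 4*(-3))/(-31) - 30/10))² = (1/77 + ((-3 + 12)*(-1/31) - 30*⅒))² = (1/77 + (9*(-1/31) - 3))² = (1/77 + (-9/31 - 3))² = (1/77 - 102/31)² = (-7823/2387)² = 61199329/5697769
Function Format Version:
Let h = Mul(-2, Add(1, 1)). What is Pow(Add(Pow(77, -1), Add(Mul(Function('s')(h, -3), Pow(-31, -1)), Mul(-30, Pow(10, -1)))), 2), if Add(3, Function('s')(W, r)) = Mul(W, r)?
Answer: Rational(61199329, 5697769) ≈ 10.741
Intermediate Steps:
h = -4 (h = Mul(-2, 2) = -4)
Function('s')(W, r) = Add(-3, Mul(W, r))
Pow(Add(Pow(77, -1), Add(Mul(Function('s')(h, -3), Pow(-31, -1)), Mul(-30, Pow(10, -1)))), 2) = Pow(Add(Pow(77, -1), Add(Mul(Add(-3, Mul(-4, -3)), Pow(-31, -1)), Mul(-30, Pow(10, -1)))), 2) = Pow(Add(Rational(1, 77), Add(Mul(Add(-3, 12), Rational(-1, 31)), Mul(-30, Rational(1, 10)))), 2) = Pow(Add(Rational(1, 77), Add(Mul(9, Rational(-1, 31)), -3)), 2) = Pow(Add(Rational(1, 77), Add(Rational(-9, 31), -3)), 2) = Pow(Add(Rational(1, 77), Rational(-102, 31)), 2) = Pow(Rational(-7823, 2387), 2) = Rational(61199329, 5697769)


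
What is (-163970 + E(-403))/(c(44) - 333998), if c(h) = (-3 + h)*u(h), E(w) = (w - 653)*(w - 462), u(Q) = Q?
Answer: -374735/166097 ≈ -2.2561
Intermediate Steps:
E(w) = (-653 + w)*(-462 + w)
c(h) = h*(-3 + h) (c(h) = (-3 + h)*h = h*(-3 + h))
(-163970 + E(-403))/(c(44) - 333998) = (-163970 + (301686 + (-403)² - 1115*(-403)))/(44*(-3 + 44) - 333998) = (-163970 + (301686 + 162409 + 449345))/(44*41 - 333998) = (-163970 + 913440)/(1804 - 333998) = 749470/(-332194) = 749470*(-1/332194) = -374735/166097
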